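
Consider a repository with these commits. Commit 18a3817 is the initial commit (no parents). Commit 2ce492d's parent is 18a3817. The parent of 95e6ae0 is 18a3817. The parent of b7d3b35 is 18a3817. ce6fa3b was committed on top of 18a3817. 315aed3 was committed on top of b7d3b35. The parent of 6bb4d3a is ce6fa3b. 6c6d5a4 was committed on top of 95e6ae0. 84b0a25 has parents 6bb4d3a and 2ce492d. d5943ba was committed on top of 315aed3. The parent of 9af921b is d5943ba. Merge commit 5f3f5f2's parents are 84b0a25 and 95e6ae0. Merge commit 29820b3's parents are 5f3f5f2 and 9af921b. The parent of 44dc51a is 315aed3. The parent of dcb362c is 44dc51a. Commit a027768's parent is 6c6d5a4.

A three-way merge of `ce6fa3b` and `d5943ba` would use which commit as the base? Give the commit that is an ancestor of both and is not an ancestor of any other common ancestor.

18a3817

Ancestors of ce6fa3b: {18a3817, ce6fa3b}.
Ancestors of d5943ba: {18a3817, 315aed3, b7d3b35, d5943ba}.
Common ancestors: {18a3817}.
The only common ancestor is 18a3817, so it is the merge base.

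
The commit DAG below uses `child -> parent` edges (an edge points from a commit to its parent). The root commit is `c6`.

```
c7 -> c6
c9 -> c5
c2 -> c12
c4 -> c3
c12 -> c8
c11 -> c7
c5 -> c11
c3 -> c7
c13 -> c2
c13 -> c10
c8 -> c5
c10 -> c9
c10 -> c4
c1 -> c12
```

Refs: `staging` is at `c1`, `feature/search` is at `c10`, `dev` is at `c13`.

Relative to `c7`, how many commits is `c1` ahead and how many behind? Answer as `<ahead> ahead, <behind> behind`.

5 ahead, 0 behind

Reachable from c1: {c1, c11, c12, c5, c6, c7, c8}.
Reachable from c7: {c6, c7}.
Only in c1's history (ahead): {c1, c11, c12, c5, c8} — 5.
Only in c7's history (behind): {} — 0.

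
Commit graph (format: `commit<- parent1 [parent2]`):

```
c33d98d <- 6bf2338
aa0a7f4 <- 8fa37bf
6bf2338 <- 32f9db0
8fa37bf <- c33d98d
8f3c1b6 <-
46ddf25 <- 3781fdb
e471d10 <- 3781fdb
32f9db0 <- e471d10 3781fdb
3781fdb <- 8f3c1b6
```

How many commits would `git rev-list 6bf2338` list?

5

Walking parent pointers from 6bf2338: reachable set = {32f9db0, 3781fdb, 6bf2338, 8f3c1b6, e471d10}.
That is 5 commits.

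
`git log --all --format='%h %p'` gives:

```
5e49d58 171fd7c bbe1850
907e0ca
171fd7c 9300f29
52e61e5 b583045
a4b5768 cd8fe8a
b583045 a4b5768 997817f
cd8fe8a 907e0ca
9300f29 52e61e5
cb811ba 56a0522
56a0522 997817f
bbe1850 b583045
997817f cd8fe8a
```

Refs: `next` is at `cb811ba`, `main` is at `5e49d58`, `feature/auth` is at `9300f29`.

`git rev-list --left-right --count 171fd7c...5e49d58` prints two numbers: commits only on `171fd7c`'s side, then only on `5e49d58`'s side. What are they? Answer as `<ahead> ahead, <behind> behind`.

0 ahead, 2 behind

Reachable from 171fd7c: {171fd7c, 52e61e5, 907e0ca, 9300f29, 997817f, a4b5768, b583045, cd8fe8a}.
Reachable from 5e49d58: {171fd7c, 52e61e5, 5e49d58, 907e0ca, 9300f29, 997817f, a4b5768, b583045, bbe1850, cd8fe8a}.
Only in 171fd7c's history (ahead): {} — 0.
Only in 5e49d58's history (behind): {5e49d58, bbe1850} — 2.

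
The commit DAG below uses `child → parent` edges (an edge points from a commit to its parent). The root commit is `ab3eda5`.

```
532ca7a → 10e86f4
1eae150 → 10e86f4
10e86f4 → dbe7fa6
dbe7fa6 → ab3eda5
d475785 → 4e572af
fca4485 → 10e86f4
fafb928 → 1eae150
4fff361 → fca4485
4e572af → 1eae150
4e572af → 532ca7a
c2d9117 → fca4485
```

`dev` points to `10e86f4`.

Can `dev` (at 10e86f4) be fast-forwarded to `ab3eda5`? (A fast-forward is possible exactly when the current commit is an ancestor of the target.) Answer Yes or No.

No

A fast-forward from 10e86f4 to ab3eda5 is possible iff 10e86f4 is an ancestor of ab3eda5.
Ancestors of ab3eda5: {ab3eda5}.
10e86f4 is not among them, so fast-forward is not possible.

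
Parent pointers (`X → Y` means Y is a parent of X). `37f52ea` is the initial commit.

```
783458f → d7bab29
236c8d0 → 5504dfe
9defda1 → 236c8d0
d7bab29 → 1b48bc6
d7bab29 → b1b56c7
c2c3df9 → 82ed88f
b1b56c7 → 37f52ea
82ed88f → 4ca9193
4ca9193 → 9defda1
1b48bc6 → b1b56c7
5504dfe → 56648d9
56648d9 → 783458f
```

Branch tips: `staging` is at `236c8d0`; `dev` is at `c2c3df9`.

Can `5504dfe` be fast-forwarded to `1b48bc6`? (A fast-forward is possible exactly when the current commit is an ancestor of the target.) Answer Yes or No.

A fast-forward from 5504dfe to 1b48bc6 is possible iff 5504dfe is an ancestor of 1b48bc6.
Ancestors of 1b48bc6: {1b48bc6, 37f52ea, b1b56c7}.
5504dfe is not among them, so fast-forward is not possible.

No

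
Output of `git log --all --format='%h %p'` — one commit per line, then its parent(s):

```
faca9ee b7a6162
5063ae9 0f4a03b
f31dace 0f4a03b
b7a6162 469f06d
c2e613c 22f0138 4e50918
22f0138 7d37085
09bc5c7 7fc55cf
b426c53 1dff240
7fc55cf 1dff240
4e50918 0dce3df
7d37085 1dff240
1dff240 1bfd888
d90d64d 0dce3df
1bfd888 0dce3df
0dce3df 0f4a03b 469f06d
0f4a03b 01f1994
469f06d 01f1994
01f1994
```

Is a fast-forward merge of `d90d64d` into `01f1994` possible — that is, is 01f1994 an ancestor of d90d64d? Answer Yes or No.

A fast-forward from 01f1994 to d90d64d is possible iff 01f1994 is an ancestor of d90d64d.
Ancestors of d90d64d: {01f1994, 0dce3df, 0f4a03b, 469f06d, d90d64d}.
01f1994 is among them, so fast-forward is possible.

Yes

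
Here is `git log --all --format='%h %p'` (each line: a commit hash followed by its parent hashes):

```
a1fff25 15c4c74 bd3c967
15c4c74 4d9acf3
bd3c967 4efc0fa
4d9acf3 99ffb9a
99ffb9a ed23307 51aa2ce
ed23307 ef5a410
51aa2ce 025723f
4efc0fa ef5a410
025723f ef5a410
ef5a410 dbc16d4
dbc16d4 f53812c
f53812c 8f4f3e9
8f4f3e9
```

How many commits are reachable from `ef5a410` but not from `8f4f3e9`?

Reachable from ef5a410: {8f4f3e9, dbc16d4, ef5a410, f53812c}.
Reachable from 8f4f3e9: {8f4f3e9}.
In ef5a410's history but not 8f4f3e9's: {dbc16d4, ef5a410, f53812c} — 3 commits.

3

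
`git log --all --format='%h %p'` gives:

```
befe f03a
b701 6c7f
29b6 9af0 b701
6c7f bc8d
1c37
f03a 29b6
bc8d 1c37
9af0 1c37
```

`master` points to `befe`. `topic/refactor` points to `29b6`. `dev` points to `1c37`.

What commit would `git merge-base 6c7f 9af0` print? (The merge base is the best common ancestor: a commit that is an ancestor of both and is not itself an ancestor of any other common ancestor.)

Ancestors of 6c7f: {1c37, 6c7f, bc8d}.
Ancestors of 9af0: {1c37, 9af0}.
Common ancestors: {1c37}.
The only common ancestor is 1c37, so it is the merge base.

1c37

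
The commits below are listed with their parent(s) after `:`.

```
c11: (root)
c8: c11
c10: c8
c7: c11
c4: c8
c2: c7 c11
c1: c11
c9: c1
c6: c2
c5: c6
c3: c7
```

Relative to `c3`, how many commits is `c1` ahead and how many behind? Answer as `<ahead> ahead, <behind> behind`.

Reachable from c1: {c1, c11}.
Reachable from c3: {c11, c3, c7}.
Only in c1's history (ahead): {c1} — 1.
Only in c3's history (behind): {c3, c7} — 2.

1 ahead, 2 behind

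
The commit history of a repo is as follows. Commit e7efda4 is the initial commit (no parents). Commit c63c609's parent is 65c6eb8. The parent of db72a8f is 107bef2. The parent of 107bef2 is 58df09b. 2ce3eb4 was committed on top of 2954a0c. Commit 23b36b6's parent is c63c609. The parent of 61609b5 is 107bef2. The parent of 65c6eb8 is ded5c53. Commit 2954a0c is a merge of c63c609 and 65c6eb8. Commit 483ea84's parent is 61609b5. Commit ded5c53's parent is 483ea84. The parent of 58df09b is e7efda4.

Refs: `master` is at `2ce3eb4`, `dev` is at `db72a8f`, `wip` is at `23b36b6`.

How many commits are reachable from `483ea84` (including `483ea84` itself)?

5

Walking parent pointers from 483ea84: reachable set = {107bef2, 483ea84, 58df09b, 61609b5, e7efda4}.
That is 5 commits.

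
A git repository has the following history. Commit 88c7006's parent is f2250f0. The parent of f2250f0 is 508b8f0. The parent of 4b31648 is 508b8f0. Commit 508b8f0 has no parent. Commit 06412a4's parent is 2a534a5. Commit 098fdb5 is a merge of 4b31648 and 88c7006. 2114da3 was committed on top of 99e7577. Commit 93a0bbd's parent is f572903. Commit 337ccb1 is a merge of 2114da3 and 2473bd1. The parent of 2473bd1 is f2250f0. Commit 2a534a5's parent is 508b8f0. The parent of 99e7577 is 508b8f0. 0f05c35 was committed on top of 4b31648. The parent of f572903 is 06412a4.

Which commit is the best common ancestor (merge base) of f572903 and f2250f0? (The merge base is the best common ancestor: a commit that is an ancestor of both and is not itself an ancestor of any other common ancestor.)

508b8f0

Ancestors of f572903: {06412a4, 2a534a5, 508b8f0, f572903}.
Ancestors of f2250f0: {508b8f0, f2250f0}.
Common ancestors: {508b8f0}.
The only common ancestor is 508b8f0, so it is the merge base.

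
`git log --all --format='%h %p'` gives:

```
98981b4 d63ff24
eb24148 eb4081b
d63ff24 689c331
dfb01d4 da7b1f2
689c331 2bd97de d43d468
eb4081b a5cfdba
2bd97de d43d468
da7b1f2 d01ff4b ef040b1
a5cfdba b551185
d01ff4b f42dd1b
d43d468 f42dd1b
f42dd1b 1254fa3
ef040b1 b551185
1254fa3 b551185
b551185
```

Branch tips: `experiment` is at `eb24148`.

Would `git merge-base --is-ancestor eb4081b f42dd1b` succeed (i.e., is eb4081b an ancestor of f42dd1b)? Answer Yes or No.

Ancestors of f42dd1b: {1254fa3, b551185, f42dd1b}.
eb4081b is not in that set, so it is not an ancestor of f42dd1b.

No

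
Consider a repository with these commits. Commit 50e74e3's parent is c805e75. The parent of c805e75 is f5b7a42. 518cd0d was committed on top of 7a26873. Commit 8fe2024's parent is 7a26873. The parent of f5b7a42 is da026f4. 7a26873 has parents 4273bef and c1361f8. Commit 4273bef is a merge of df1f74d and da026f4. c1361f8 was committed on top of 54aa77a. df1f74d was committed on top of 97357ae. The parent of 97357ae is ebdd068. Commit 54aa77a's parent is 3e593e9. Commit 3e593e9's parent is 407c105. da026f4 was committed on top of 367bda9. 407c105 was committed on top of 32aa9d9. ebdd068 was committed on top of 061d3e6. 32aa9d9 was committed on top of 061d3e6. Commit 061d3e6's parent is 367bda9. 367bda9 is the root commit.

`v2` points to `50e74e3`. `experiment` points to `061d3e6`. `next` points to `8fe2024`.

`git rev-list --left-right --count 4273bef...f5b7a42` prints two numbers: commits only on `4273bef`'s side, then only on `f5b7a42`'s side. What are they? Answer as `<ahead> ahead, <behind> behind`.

5 ahead, 1 behind

Reachable from 4273bef: {061d3e6, 367bda9, 4273bef, 97357ae, da026f4, df1f74d, ebdd068}.
Reachable from f5b7a42: {367bda9, da026f4, f5b7a42}.
Only in 4273bef's history (ahead): {061d3e6, 4273bef, 97357ae, df1f74d, ebdd068} — 5.
Only in f5b7a42's history (behind): {f5b7a42} — 1.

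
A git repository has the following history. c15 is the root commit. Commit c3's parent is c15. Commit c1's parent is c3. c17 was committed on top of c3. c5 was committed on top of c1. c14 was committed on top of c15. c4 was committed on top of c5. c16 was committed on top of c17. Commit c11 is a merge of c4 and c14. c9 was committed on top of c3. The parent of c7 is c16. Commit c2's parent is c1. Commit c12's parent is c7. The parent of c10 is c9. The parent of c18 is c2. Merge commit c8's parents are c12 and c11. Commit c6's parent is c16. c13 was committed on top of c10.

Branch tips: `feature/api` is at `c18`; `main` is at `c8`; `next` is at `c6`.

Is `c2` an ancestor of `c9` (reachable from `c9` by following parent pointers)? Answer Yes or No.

No

Ancestors of c9: {c15, c3, c9}.
c2 is not in that set, so it is not an ancestor of c9.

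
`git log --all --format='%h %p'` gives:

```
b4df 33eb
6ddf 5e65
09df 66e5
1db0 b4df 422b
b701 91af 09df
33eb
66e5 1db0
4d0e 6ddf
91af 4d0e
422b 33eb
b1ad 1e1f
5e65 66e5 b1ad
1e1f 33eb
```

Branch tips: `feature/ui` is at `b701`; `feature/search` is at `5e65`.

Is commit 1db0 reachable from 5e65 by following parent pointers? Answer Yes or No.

Ancestors of 5e65 (commits reachable by following parents): {1db0, 1e1f, 33eb, 422b, 5e65, 66e5, b1ad, b4df}.
1db0 is in that set, so it is an ancestor of 5e65.

Yes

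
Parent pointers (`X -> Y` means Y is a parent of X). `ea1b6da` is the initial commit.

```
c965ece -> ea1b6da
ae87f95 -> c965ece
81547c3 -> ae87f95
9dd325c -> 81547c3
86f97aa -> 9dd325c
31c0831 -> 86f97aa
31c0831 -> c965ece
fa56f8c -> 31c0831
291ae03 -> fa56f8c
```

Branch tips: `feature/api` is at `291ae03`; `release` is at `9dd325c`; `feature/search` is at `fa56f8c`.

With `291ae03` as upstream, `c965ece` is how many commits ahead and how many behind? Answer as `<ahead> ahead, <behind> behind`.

Reachable from c965ece: {c965ece, ea1b6da}.
Reachable from 291ae03: {291ae03, 31c0831, 81547c3, 86f97aa, 9dd325c, ae87f95, c965ece, ea1b6da, fa56f8c}.
Only in c965ece's history (ahead): {} — 0.
Only in 291ae03's history (behind): {291ae03, 31c0831, 81547c3, 86f97aa, 9dd325c, ae87f95, fa56f8c} — 7.

0 ahead, 7 behind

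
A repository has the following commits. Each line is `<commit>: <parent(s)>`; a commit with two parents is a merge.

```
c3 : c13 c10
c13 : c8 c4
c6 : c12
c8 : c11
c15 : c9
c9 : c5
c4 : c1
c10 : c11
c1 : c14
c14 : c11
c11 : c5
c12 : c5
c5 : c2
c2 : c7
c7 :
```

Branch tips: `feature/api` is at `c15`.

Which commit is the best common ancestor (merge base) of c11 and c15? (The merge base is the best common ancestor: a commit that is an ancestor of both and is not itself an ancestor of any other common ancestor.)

c5

Ancestors of c11: {c11, c2, c5, c7}.
Ancestors of c15: {c15, c2, c5, c7, c9}.
Common ancestors: {c2, c5, c7}.
Among these, c5 is not an ancestor of any other common ancestor — it is the merge base.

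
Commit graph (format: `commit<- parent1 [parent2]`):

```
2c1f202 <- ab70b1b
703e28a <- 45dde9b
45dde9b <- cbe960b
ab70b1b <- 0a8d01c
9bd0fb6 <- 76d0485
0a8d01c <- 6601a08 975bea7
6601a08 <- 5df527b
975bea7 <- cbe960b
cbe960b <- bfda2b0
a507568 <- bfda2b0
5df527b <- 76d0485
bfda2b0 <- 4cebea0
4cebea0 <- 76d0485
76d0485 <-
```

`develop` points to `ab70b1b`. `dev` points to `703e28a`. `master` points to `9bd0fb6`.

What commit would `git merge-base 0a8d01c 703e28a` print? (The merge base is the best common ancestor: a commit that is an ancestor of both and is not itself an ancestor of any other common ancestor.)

Ancestors of 0a8d01c: {0a8d01c, 4cebea0, 5df527b, 6601a08, 76d0485, 975bea7, bfda2b0, cbe960b}.
Ancestors of 703e28a: {45dde9b, 4cebea0, 703e28a, 76d0485, bfda2b0, cbe960b}.
Common ancestors: {4cebea0, 76d0485, bfda2b0, cbe960b}.
Among these, cbe960b is not an ancestor of any other common ancestor — it is the merge base.

cbe960b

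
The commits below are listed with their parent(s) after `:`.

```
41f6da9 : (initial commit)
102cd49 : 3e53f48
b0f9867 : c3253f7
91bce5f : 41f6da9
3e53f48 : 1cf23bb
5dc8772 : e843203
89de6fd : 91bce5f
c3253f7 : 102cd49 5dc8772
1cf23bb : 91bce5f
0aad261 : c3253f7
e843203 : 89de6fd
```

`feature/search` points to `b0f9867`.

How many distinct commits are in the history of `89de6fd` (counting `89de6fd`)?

Walking parent pointers from 89de6fd: reachable set = {41f6da9, 89de6fd, 91bce5f}.
That is 3 commits.

3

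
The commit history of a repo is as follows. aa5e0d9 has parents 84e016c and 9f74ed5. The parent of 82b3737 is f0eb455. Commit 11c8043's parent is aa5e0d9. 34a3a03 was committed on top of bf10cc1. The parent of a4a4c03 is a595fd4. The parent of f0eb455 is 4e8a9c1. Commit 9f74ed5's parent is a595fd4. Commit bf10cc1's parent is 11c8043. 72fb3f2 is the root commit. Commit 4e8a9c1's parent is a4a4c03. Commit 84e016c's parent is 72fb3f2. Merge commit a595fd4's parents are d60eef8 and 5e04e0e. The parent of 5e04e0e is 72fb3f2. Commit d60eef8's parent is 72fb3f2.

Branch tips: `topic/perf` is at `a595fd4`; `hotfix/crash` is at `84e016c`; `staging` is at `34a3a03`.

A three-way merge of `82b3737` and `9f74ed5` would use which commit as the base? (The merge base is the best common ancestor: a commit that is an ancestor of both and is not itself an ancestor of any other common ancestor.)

a595fd4

Ancestors of 82b3737: {4e8a9c1, 5e04e0e, 72fb3f2, 82b3737, a4a4c03, a595fd4, d60eef8, f0eb455}.
Ancestors of 9f74ed5: {5e04e0e, 72fb3f2, 9f74ed5, a595fd4, d60eef8}.
Common ancestors: {5e04e0e, 72fb3f2, a595fd4, d60eef8}.
Among these, a595fd4 is not an ancestor of any other common ancestor — it is the merge base.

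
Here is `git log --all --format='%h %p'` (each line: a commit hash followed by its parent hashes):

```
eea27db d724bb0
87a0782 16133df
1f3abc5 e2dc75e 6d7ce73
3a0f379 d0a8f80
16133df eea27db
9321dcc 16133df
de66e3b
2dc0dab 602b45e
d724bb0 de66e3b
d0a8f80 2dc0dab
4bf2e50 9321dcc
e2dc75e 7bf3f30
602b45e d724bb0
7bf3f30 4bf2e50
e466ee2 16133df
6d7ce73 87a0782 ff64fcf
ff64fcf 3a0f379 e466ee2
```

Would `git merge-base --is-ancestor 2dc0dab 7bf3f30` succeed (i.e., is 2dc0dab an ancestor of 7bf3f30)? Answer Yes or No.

Ancestors of 7bf3f30: {16133df, 4bf2e50, 7bf3f30, 9321dcc, d724bb0, de66e3b, eea27db}.
2dc0dab is not in that set, so it is not an ancestor of 7bf3f30.

No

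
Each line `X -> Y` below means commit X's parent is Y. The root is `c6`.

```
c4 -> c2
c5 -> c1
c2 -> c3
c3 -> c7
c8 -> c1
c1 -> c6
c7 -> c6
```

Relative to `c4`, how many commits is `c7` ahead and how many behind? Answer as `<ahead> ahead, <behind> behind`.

Reachable from c7: {c6, c7}.
Reachable from c4: {c2, c3, c4, c6, c7}.
Only in c7's history (ahead): {} — 0.
Only in c4's history (behind): {c2, c3, c4} — 3.

0 ahead, 3 behind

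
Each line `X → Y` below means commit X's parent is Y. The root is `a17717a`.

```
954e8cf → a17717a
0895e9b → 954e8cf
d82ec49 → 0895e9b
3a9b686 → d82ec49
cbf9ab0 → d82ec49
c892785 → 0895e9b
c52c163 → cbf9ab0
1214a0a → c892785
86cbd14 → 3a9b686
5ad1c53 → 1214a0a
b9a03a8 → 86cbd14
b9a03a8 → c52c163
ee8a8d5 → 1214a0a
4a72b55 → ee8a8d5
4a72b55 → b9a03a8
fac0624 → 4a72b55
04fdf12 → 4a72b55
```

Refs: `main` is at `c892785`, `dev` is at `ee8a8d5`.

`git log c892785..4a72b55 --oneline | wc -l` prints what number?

Reachable from 4a72b55: {0895e9b, 1214a0a, 3a9b686, 4a72b55, 86cbd14, 954e8cf, a17717a, b9a03a8, c52c163, c892785, cbf9ab0, d82ec49, ee8a8d5}.
Reachable from c892785: {0895e9b, 954e8cf, a17717a, c892785}.
In 4a72b55's history but not c892785's: {1214a0a, 3a9b686, 4a72b55, 86cbd14, b9a03a8, c52c163, cbf9ab0, d82ec49, ee8a8d5} — 9 commits.

9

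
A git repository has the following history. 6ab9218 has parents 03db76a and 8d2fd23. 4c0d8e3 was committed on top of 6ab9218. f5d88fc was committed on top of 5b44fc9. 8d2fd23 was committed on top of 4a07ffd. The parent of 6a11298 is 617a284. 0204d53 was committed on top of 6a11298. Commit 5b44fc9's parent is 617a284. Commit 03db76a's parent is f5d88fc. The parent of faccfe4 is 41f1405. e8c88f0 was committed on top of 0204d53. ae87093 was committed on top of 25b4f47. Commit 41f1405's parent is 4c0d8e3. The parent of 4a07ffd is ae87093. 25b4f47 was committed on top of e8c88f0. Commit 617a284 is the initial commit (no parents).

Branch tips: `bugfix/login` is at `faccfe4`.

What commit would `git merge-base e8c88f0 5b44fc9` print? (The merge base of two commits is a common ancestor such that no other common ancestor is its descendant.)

617a284

Ancestors of e8c88f0: {0204d53, 617a284, 6a11298, e8c88f0}.
Ancestors of 5b44fc9: {5b44fc9, 617a284}.
Common ancestors: {617a284}.
The only common ancestor is 617a284, so it is the merge base.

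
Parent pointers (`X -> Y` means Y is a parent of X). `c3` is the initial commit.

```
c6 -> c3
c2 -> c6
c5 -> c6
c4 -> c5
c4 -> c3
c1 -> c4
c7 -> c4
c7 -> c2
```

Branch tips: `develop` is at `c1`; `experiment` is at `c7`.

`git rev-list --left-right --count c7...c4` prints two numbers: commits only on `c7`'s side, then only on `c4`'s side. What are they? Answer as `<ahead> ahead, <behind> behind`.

2 ahead, 0 behind

Reachable from c7: {c2, c3, c4, c5, c6, c7}.
Reachable from c4: {c3, c4, c5, c6}.
Only in c7's history (ahead): {c2, c7} — 2.
Only in c4's history (behind): {} — 0.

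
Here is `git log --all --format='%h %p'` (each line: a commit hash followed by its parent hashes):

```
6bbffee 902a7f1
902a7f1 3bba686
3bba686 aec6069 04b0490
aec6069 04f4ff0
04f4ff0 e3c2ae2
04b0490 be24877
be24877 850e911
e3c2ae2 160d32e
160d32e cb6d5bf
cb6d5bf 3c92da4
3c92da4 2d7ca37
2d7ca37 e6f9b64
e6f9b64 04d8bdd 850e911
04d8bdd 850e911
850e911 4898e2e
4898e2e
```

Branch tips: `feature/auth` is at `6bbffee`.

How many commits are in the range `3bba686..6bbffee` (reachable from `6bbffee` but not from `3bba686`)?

2

Reachable from 6bbffee: {04b0490, 04d8bdd, 04f4ff0, 160d32e, 2d7ca37, 3bba686, 3c92da4, 4898e2e, 6bbffee, 850e911, 902a7f1, aec6069, be24877, cb6d5bf, e3c2ae2, e6f9b64}.
Reachable from 3bba686: {04b0490, 04d8bdd, 04f4ff0, 160d32e, 2d7ca37, 3bba686, 3c92da4, 4898e2e, 850e911, aec6069, be24877, cb6d5bf, e3c2ae2, e6f9b64}.
In 6bbffee's history but not 3bba686's: {6bbffee, 902a7f1} — 2 commits.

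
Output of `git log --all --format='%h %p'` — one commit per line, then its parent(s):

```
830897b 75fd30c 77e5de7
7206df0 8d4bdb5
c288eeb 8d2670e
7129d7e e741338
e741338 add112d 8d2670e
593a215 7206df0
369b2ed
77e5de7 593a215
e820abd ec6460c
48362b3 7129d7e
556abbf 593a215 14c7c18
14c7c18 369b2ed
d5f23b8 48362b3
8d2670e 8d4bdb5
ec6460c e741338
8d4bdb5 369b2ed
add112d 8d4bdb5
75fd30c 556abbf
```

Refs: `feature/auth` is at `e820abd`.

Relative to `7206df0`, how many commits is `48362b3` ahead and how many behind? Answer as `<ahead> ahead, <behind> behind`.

Reachable from 48362b3: {369b2ed, 48362b3, 7129d7e, 8d2670e, 8d4bdb5, add112d, e741338}.
Reachable from 7206df0: {369b2ed, 7206df0, 8d4bdb5}.
Only in 48362b3's history (ahead): {48362b3, 7129d7e, 8d2670e, add112d, e741338} — 5.
Only in 7206df0's history (behind): {7206df0} — 1.

5 ahead, 1 behind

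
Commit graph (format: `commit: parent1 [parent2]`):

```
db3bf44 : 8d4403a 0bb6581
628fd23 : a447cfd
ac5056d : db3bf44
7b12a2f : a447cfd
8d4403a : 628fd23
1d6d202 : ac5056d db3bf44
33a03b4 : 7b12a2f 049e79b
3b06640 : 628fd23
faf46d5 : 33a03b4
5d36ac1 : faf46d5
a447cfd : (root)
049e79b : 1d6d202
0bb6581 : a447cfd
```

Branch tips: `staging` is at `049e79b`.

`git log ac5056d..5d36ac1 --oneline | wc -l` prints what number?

6

Reachable from 5d36ac1: {049e79b, 0bb6581, 1d6d202, 33a03b4, 5d36ac1, 628fd23, 7b12a2f, 8d4403a, a447cfd, ac5056d, db3bf44, faf46d5}.
Reachable from ac5056d: {0bb6581, 628fd23, 8d4403a, a447cfd, ac5056d, db3bf44}.
In 5d36ac1's history but not ac5056d's: {049e79b, 1d6d202, 33a03b4, 5d36ac1, 7b12a2f, faf46d5} — 6 commits.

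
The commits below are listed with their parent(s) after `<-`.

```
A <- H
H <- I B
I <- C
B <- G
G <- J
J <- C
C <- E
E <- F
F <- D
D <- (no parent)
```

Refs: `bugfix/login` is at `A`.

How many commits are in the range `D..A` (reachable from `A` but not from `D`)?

9

Reachable from A: {A, B, C, D, E, F, G, H, I, J}.
Reachable from D: {D}.
In A's history but not D's: {A, B, C, E, F, G, H, I, J} — 9 commits.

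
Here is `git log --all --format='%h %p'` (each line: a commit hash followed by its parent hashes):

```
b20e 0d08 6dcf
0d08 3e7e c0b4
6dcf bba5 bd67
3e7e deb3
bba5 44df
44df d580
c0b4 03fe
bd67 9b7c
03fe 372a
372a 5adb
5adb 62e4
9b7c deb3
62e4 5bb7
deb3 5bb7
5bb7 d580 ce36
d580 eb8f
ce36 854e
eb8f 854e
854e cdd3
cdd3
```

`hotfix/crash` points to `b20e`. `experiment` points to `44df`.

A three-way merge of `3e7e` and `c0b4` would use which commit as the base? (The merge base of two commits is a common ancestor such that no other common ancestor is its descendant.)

5bb7

Ancestors of 3e7e: {3e7e, 5bb7, 854e, cdd3, ce36, d580, deb3, eb8f}.
Ancestors of c0b4: {03fe, 372a, 5adb, 5bb7, 62e4, 854e, c0b4, cdd3, ce36, d580, eb8f}.
Common ancestors: {5bb7, 854e, cdd3, ce36, d580, eb8f}.
Among these, 5bb7 is not an ancestor of any other common ancestor — it is the merge base.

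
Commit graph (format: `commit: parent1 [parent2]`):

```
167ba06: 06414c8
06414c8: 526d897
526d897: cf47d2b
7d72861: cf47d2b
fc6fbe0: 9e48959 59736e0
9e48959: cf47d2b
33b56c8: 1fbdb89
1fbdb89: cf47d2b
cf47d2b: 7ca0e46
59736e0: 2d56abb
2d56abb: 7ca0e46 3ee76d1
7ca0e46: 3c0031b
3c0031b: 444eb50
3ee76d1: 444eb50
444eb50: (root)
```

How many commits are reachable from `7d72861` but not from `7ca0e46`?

Reachable from 7d72861: {3c0031b, 444eb50, 7ca0e46, 7d72861, cf47d2b}.
Reachable from 7ca0e46: {3c0031b, 444eb50, 7ca0e46}.
In 7d72861's history but not 7ca0e46's: {7d72861, cf47d2b} — 2 commits.

2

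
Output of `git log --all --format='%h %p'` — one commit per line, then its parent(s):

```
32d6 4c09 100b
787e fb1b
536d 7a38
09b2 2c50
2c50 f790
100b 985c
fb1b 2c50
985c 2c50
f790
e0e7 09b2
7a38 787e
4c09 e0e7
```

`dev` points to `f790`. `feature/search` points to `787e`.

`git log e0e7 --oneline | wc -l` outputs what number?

4

Walking parent pointers from e0e7: reachable set = {09b2, 2c50, e0e7, f790}.
That is 4 commits.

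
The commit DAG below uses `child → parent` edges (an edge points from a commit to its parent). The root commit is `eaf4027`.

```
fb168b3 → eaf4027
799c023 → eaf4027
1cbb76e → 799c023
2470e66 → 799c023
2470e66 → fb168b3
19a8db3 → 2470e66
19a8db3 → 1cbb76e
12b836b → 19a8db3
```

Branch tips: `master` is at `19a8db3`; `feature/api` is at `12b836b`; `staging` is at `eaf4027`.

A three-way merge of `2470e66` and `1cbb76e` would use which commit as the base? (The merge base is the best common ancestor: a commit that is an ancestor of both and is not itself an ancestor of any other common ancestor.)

799c023

Ancestors of 2470e66: {2470e66, 799c023, eaf4027, fb168b3}.
Ancestors of 1cbb76e: {1cbb76e, 799c023, eaf4027}.
Common ancestors: {799c023, eaf4027}.
Among these, 799c023 is not an ancestor of any other common ancestor — it is the merge base.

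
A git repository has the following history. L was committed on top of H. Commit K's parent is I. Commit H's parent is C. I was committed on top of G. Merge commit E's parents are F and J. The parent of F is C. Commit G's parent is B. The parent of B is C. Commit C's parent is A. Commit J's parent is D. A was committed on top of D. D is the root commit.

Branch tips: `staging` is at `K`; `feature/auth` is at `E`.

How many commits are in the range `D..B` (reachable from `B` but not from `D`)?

3

Reachable from B: {A, B, C, D}.
Reachable from D: {D}.
In B's history but not D's: {A, B, C} — 3 commits.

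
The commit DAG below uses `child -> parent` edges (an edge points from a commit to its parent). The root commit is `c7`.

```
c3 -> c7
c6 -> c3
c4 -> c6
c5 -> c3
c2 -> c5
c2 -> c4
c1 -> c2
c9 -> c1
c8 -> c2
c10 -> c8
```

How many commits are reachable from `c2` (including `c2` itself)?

Walking parent pointers from c2: reachable set = {c2, c3, c4, c5, c6, c7}.
That is 6 commits.

6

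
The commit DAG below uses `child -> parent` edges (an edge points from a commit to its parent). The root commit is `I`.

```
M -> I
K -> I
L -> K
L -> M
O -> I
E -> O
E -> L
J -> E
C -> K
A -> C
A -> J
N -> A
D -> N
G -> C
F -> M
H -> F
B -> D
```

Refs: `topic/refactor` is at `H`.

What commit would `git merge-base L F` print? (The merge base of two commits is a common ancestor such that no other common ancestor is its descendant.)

Ancestors of L: {I, K, L, M}.
Ancestors of F: {F, I, M}.
Common ancestors: {I, M}.
Among these, M is not an ancestor of any other common ancestor — it is the merge base.

M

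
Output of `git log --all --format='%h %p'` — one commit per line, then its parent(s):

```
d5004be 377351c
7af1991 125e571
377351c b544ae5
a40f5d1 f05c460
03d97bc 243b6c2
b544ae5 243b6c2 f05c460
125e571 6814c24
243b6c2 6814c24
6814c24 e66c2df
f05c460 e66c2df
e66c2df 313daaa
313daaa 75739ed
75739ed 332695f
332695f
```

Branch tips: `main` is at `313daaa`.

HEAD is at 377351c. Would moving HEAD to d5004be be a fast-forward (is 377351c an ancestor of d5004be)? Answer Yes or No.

Yes

A fast-forward from 377351c to d5004be is possible iff 377351c is an ancestor of d5004be.
Ancestors of d5004be: {243b6c2, 313daaa, 332695f, 377351c, 6814c24, 75739ed, b544ae5, d5004be, e66c2df, f05c460}.
377351c is among them, so fast-forward is possible.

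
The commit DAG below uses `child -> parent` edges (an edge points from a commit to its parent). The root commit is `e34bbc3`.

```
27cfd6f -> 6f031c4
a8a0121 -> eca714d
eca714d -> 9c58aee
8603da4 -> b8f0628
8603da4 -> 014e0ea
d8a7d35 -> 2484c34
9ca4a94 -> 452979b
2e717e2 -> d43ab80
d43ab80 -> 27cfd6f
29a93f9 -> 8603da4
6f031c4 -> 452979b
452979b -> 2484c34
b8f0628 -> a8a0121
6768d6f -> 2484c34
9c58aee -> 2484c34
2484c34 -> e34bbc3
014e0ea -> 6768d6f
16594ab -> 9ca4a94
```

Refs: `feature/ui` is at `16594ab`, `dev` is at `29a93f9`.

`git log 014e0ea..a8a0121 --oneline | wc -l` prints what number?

Reachable from a8a0121: {2484c34, 9c58aee, a8a0121, e34bbc3, eca714d}.
Reachable from 014e0ea: {014e0ea, 2484c34, 6768d6f, e34bbc3}.
In a8a0121's history but not 014e0ea's: {9c58aee, a8a0121, eca714d} — 3 commits.

3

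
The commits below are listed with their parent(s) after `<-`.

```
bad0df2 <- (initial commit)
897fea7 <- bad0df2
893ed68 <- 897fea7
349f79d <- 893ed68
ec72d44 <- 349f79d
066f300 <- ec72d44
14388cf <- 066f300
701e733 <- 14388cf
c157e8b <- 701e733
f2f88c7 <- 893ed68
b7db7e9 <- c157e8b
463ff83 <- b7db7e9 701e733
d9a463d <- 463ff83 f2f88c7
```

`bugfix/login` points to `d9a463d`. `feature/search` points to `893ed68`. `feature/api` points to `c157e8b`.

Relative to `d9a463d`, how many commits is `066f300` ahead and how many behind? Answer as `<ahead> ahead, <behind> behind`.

0 ahead, 7 behind

Reachable from 066f300: {066f300, 349f79d, 893ed68, 897fea7, bad0df2, ec72d44}.
Reachable from d9a463d: {066f300, 14388cf, 349f79d, 463ff83, 701e733, 893ed68, 897fea7, b7db7e9, bad0df2, c157e8b, d9a463d, ec72d44, f2f88c7}.
Only in 066f300's history (ahead): {} — 0.
Only in d9a463d's history (behind): {14388cf, 463ff83, 701e733, b7db7e9, c157e8b, d9a463d, f2f88c7} — 7.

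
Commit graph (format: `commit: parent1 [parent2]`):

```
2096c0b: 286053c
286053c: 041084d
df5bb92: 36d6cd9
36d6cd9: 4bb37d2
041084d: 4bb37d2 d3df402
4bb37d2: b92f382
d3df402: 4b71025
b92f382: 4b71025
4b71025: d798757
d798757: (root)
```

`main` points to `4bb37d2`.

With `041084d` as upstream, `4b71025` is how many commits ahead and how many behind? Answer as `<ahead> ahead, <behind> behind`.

0 ahead, 4 behind

Reachable from 4b71025: {4b71025, d798757}.
Reachable from 041084d: {041084d, 4b71025, 4bb37d2, b92f382, d3df402, d798757}.
Only in 4b71025's history (ahead): {} — 0.
Only in 041084d's history (behind): {041084d, 4bb37d2, b92f382, d3df402} — 4.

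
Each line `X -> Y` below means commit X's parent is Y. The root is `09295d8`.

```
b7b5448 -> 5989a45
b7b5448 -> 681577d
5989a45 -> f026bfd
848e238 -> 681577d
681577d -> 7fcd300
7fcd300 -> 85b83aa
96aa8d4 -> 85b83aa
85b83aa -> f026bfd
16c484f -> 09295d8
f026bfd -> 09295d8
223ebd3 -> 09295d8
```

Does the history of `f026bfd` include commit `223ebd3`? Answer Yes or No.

No

Ancestors of f026bfd: {09295d8, f026bfd}.
223ebd3 is not in that set, so it is not an ancestor of f026bfd.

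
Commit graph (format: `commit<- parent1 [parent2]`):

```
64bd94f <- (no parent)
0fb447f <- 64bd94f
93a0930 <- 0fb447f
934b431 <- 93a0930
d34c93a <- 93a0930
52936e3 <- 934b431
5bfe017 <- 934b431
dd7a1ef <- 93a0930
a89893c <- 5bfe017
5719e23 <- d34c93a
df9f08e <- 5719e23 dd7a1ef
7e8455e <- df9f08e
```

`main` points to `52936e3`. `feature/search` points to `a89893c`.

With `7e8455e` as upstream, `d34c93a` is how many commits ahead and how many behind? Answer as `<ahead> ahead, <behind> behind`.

Reachable from d34c93a: {0fb447f, 64bd94f, 93a0930, d34c93a}.
Reachable from 7e8455e: {0fb447f, 5719e23, 64bd94f, 7e8455e, 93a0930, d34c93a, dd7a1ef, df9f08e}.
Only in d34c93a's history (ahead): {} — 0.
Only in 7e8455e's history (behind): {5719e23, 7e8455e, dd7a1ef, df9f08e} — 4.

0 ahead, 4 behind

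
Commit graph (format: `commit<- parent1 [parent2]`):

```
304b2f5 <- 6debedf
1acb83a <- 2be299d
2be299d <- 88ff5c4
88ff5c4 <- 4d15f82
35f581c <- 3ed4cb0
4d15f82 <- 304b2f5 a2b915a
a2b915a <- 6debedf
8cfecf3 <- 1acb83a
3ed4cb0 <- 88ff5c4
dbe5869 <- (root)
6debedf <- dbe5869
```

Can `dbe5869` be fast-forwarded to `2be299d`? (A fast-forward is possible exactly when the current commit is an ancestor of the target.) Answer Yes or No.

Yes

A fast-forward from dbe5869 to 2be299d is possible iff dbe5869 is an ancestor of 2be299d.
Ancestors of 2be299d: {2be299d, 304b2f5, 4d15f82, 6debedf, 88ff5c4, a2b915a, dbe5869}.
dbe5869 is among them, so fast-forward is possible.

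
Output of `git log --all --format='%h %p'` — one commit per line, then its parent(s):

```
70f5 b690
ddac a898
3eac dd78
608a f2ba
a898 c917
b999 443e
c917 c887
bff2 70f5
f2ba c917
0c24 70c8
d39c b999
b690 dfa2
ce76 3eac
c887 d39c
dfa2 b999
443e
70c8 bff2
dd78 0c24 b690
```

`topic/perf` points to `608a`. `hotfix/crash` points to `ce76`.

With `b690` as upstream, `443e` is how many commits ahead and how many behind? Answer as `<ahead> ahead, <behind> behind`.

Reachable from 443e: {443e}.
Reachable from b690: {443e, b690, b999, dfa2}.
Only in 443e's history (ahead): {} — 0.
Only in b690's history (behind): {b690, b999, dfa2} — 3.

0 ahead, 3 behind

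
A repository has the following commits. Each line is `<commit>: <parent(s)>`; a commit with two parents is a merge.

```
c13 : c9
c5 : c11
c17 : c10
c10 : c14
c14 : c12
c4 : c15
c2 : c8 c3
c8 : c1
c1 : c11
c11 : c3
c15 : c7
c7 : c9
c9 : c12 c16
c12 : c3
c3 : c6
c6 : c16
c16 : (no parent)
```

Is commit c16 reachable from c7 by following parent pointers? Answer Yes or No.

Ancestors of c7 (commits reachable by following parents): {c12, c16, c3, c6, c7, c9}.
c16 is in that set, so it is an ancestor of c7.

Yes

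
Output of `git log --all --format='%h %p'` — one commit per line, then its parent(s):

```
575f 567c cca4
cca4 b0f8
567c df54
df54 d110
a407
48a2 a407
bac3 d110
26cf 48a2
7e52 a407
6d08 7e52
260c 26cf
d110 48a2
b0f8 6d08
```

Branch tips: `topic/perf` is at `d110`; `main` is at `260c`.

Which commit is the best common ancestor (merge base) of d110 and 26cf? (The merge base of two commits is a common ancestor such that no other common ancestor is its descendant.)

48a2

Ancestors of d110: {48a2, a407, d110}.
Ancestors of 26cf: {26cf, 48a2, a407}.
Common ancestors: {48a2, a407}.
Among these, 48a2 is not an ancestor of any other common ancestor — it is the merge base.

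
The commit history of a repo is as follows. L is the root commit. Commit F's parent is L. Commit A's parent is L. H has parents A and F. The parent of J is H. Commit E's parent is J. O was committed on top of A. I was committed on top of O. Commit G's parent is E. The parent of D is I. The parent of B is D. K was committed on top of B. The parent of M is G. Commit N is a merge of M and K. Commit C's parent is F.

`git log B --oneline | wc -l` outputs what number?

6

Walking parent pointers from B: reachable set = {A, B, D, I, L, O}.
That is 6 commits.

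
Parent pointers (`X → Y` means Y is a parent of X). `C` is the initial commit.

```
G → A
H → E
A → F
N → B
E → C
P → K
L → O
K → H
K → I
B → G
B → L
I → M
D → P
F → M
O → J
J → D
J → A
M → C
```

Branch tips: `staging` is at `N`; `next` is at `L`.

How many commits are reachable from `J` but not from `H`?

8

Reachable from J: {A, C, D, E, F, H, I, J, K, M, P}.
Reachable from H: {C, E, H}.
In J's history but not H's: {A, D, F, I, J, K, M, P} — 8 commits.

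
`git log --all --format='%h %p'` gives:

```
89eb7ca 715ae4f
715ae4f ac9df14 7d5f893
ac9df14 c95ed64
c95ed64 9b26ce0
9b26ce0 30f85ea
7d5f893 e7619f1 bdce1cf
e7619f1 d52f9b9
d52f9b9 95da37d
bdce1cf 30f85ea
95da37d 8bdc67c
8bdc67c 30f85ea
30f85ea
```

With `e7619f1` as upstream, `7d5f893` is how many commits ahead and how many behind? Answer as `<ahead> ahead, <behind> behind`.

Reachable from 7d5f893: {30f85ea, 7d5f893, 8bdc67c, 95da37d, bdce1cf, d52f9b9, e7619f1}.
Reachable from e7619f1: {30f85ea, 8bdc67c, 95da37d, d52f9b9, e7619f1}.
Only in 7d5f893's history (ahead): {7d5f893, bdce1cf} — 2.
Only in e7619f1's history (behind): {} — 0.

2 ahead, 0 behind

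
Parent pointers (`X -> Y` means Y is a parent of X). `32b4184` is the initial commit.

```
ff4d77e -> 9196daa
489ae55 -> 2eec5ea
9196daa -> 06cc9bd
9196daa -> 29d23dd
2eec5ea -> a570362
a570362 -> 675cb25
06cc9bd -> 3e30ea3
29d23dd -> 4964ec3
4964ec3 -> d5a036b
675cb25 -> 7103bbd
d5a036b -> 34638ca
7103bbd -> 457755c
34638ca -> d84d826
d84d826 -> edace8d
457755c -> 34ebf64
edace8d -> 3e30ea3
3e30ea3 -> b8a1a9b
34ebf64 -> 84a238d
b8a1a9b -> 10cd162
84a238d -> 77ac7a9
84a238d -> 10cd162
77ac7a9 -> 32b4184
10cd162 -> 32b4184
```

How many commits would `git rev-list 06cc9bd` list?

5

Walking parent pointers from 06cc9bd: reachable set = {06cc9bd, 10cd162, 32b4184, 3e30ea3, b8a1a9b}.
That is 5 commits.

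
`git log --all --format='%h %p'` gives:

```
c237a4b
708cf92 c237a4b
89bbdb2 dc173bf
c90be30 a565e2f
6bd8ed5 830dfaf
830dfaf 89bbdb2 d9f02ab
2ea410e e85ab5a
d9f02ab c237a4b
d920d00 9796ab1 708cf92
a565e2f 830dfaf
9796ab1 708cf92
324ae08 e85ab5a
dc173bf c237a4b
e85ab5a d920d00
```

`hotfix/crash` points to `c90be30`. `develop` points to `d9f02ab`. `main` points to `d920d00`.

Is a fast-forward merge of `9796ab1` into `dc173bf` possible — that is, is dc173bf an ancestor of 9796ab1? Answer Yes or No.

No

A fast-forward from dc173bf to 9796ab1 is possible iff dc173bf is an ancestor of 9796ab1.
Ancestors of 9796ab1: {708cf92, 9796ab1, c237a4b}.
dc173bf is not among them, so fast-forward is not possible.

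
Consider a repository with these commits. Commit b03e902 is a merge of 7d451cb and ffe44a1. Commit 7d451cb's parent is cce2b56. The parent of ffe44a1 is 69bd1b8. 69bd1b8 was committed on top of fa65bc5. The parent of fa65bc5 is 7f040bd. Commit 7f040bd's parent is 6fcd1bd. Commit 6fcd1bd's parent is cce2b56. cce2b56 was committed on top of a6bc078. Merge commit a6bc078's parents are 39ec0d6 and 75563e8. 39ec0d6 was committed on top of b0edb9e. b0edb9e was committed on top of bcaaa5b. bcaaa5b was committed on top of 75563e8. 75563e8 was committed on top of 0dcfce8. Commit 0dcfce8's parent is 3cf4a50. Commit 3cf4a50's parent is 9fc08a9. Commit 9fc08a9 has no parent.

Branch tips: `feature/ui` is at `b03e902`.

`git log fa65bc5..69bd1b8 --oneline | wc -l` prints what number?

1

Reachable from 69bd1b8: {0dcfce8, 39ec0d6, 3cf4a50, 69bd1b8, 6fcd1bd, 75563e8, 7f040bd, 9fc08a9, a6bc078, b0edb9e, bcaaa5b, cce2b56, fa65bc5}.
Reachable from fa65bc5: {0dcfce8, 39ec0d6, 3cf4a50, 6fcd1bd, 75563e8, 7f040bd, 9fc08a9, a6bc078, b0edb9e, bcaaa5b, cce2b56, fa65bc5}.
In 69bd1b8's history but not fa65bc5's: {69bd1b8} — 1 commit.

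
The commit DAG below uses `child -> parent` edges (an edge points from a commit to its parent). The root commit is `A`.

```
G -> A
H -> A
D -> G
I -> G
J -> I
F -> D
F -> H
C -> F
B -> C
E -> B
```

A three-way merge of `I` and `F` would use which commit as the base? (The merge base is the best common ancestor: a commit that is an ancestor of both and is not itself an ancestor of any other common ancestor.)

Ancestors of I: {A, G, I}.
Ancestors of F: {A, D, F, G, H}.
Common ancestors: {A, G}.
Among these, G is not an ancestor of any other common ancestor — it is the merge base.

G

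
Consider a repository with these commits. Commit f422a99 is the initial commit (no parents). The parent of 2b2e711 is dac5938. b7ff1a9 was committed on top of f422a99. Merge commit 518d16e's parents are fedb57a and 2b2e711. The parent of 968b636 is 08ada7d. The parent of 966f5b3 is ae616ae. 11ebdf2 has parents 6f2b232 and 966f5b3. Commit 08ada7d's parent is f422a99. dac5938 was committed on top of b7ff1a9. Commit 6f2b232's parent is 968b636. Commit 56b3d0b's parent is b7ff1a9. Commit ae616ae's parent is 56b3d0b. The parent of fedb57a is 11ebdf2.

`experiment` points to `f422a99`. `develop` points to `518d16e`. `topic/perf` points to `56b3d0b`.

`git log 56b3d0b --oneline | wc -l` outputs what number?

Walking parent pointers from 56b3d0b: reachable set = {56b3d0b, b7ff1a9, f422a99}.
That is 3 commits.

3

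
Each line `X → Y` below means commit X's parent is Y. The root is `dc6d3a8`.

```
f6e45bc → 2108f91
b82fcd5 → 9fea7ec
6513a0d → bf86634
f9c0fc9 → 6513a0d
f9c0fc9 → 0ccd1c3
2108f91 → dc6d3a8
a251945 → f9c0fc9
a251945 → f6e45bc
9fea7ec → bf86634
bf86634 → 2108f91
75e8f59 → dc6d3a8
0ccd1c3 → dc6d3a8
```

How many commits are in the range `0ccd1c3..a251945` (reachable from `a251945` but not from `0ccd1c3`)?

Reachable from a251945: {0ccd1c3, 2108f91, 6513a0d, a251945, bf86634, dc6d3a8, f6e45bc, f9c0fc9}.
Reachable from 0ccd1c3: {0ccd1c3, dc6d3a8}.
In a251945's history but not 0ccd1c3's: {2108f91, 6513a0d, a251945, bf86634, f6e45bc, f9c0fc9} — 6 commits.

6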